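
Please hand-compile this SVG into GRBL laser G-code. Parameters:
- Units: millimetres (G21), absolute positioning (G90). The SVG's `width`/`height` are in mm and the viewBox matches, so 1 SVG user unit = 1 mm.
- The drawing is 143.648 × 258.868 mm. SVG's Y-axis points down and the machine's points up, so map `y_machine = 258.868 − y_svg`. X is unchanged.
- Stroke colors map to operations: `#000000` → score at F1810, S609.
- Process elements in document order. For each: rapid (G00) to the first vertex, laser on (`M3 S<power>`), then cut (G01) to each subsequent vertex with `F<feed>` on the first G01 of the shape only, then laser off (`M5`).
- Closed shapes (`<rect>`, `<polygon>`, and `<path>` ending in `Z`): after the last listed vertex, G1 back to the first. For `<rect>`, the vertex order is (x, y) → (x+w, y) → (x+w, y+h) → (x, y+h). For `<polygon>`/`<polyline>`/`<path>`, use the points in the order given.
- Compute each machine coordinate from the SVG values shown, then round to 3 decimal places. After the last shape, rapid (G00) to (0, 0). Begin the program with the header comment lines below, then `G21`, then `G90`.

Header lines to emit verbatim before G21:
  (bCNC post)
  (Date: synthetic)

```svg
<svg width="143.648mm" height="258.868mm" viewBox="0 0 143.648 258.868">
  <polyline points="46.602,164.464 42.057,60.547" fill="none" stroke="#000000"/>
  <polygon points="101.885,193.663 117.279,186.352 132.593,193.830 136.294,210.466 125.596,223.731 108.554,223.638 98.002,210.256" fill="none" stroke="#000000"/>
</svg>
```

viewBox `0 0 143.648 258.868` with mm width/height → 1 unit = 1 mm. Flip: y_m = 258.868 − y_svg.

**Shape 1** — `<polyline>` line segment, stroke `#000000` → score (S609, F1810). Machine vertices: (46.602,94.404) → (42.057,198.321). Open path.

**Shape 2** — `<polygon>` regular polygon, stroke `#000000` → score (S609, F1810). Machine vertices: (101.885,65.205) → (117.279,72.516) → (132.593,65.038) → (136.294,48.402) → (125.596,35.137) → (108.554,35.230) → (98.002,48.612) → (101.885,65.205). Closed: final G1 returns to the first vertex.

(bCNC post)
(Date: synthetic)
G21
G90
G00 X46.602 Y94.404
M3 S609
G01 X42.057 Y198.321 F1810
M5
G00 X101.885 Y65.205
M3 S609
G01 X117.279 Y72.516 F1810
G01 X132.593 Y65.038
G01 X136.294 Y48.402
G01 X125.596 Y35.137
G01 X108.554 Y35.230
G01 X98.002 Y48.612
G01 X101.885 Y65.205
M5
G00 X0.000 Y0.000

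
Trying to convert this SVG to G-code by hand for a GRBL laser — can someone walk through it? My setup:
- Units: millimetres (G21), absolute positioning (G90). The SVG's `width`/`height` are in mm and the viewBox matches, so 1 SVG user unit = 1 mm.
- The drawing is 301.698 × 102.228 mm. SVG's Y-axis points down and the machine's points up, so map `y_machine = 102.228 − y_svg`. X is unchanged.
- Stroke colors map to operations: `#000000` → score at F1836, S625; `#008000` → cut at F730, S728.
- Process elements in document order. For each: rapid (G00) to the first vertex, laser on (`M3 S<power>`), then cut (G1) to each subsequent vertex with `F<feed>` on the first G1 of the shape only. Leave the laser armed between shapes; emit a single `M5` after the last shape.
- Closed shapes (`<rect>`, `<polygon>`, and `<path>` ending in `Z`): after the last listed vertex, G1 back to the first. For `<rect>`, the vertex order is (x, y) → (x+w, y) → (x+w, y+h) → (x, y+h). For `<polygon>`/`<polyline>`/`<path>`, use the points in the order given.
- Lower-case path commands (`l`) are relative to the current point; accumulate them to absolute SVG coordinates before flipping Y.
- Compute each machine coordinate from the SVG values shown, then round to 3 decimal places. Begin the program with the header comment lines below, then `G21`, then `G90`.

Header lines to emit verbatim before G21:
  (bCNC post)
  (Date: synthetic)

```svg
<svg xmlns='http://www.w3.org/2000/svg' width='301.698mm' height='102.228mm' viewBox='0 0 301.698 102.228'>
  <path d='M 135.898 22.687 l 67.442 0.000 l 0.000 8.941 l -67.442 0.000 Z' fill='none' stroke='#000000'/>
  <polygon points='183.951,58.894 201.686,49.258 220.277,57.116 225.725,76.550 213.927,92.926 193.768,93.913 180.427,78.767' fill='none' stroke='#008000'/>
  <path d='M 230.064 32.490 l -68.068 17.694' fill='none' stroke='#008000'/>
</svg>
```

viewBox `0 0 301.698 102.228` with mm width/height → 1 unit = 1 mm. Flip: y_m = 102.228 − y_svg.

**Shape 1** — `<path>` rectangle, stroke `#000000` → score (S625, F1836). Machine vertices: (135.898,79.541) → (203.340,79.541) → (203.340,70.600) → (135.898,70.600) → (135.898,79.541). Closed: final G1 returns to the first vertex.

**Shape 2** — `<polygon>` regular polygon, stroke `#008000` → cut (S728, F730). Machine vertices: (183.951,43.334) → (201.686,52.970) → (220.277,45.112) → (225.725,25.678) → (213.927,9.302) → (193.768,8.315) → (180.427,23.461) → (183.951,43.334). Closed: final G1 returns to the first vertex.

**Shape 3** — `<path>` line segment, stroke `#008000` → cut (S728, F730). Machine vertices: (230.064,69.738) → (161.996,52.044). Open path.

(bCNC post)
(Date: synthetic)
G21
G90
G00 X135.898 Y79.541
M3 S625
G1 X203.340 Y79.541 F1836
G1 X203.340 Y70.600
G1 X135.898 Y70.600
G1 X135.898 Y79.541
G00 X183.951 Y43.334
M3 S728
G1 X201.686 Y52.970 F730
G1 X220.277 Y45.112
G1 X225.725 Y25.678
G1 X213.927 Y9.302
G1 X193.768 Y8.315
G1 X180.427 Y23.461
G1 X183.951 Y43.334
G00 X230.064 Y69.738
M3 S728
G1 X161.996 Y52.044 F730
M5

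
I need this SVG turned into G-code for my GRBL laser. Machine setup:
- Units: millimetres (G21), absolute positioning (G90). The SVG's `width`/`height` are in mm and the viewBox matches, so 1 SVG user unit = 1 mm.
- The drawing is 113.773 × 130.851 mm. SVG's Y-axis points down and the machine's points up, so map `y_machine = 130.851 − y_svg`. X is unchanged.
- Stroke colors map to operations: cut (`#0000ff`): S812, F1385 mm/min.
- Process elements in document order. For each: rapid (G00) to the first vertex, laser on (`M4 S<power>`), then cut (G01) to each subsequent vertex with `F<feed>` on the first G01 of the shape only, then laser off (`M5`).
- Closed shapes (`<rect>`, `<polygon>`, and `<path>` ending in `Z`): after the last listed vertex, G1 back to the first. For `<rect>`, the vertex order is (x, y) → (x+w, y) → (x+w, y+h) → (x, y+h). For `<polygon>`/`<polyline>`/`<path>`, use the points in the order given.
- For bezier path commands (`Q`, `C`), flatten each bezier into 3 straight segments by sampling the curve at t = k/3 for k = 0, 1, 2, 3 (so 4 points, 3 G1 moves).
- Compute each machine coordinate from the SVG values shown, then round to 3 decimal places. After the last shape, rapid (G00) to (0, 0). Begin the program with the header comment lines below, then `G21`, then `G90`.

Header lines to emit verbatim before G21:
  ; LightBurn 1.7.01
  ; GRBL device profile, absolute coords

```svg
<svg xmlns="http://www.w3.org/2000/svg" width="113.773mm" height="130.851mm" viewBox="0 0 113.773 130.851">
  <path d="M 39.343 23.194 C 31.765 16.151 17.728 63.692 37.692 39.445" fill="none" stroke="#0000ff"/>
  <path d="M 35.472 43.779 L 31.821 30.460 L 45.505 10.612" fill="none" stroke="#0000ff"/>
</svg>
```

; LightBurn 1.7.01
; GRBL device profile, absolute coords
G21
G90
G00 X39.343 Y107.657
M4 S812
G01 X31.111 Y101.186 F1385
G01 X27.563 Y86.408
G01 X37.692 Y91.406
M5
G00 X35.472 Y87.072
M4 S812
G01 X31.821 Y100.391 F1385
G01 X45.505 Y120.239
M5
G00 X0.000 Y0.000

viewBox `0 0 113.773 130.851` with mm width/height → 1 unit = 1 mm. Flip: y_m = 130.851 − y_svg.

**Shape 1** — `<path>` cubic bezier, stroke `#0000ff` → cut (S812, F1385). Control points (SVG): P0=(39.343,23.194), P1=(31.765,16.151), P2=(17.728,63.692), P3=(37.692,39.445); sampled at t=k/3. Machine vertices: (39.343,107.657) → (31.111,101.186) → (27.563,86.408) → (37.692,91.406). Open path.

**Shape 2** — `<path>` open polyline, stroke `#0000ff` → cut (S812, F1385). Machine vertices: (35.472,87.072) → (31.821,100.391) → (45.505,120.239). Open path.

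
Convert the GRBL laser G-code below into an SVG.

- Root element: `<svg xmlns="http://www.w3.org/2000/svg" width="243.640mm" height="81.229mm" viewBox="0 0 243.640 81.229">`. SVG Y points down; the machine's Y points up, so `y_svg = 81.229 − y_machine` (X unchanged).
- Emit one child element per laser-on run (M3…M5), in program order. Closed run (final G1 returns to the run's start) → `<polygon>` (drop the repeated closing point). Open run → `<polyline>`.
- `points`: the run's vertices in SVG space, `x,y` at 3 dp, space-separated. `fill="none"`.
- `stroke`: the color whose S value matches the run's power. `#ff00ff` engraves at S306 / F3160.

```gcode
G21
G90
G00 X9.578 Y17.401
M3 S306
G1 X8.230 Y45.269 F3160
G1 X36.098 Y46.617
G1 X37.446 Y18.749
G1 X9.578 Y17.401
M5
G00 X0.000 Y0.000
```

<svg xmlns="http://www.w3.org/2000/svg" width="243.640mm" height="81.229mm" viewBox="0 0 243.640 81.229">
  <polygon points="9.578,63.828 8.230,35.960 36.098,34.612 37.446,62.480" fill="none" stroke="#ff00ff"/>
</svg>

Machine Y-up, SVG Y-down with viewBox height 81.229, so y_svg = 81.229 − y_machine; X carries over. Every run uses S306, so all elements get stroke `#ff00ff` (engrave).

Run 1: The run returns to its start, so emit a `<polygon>` with points (Y-flipped): 9.578,63.828 8.230,35.960 36.098,34.612 37.446,62.480.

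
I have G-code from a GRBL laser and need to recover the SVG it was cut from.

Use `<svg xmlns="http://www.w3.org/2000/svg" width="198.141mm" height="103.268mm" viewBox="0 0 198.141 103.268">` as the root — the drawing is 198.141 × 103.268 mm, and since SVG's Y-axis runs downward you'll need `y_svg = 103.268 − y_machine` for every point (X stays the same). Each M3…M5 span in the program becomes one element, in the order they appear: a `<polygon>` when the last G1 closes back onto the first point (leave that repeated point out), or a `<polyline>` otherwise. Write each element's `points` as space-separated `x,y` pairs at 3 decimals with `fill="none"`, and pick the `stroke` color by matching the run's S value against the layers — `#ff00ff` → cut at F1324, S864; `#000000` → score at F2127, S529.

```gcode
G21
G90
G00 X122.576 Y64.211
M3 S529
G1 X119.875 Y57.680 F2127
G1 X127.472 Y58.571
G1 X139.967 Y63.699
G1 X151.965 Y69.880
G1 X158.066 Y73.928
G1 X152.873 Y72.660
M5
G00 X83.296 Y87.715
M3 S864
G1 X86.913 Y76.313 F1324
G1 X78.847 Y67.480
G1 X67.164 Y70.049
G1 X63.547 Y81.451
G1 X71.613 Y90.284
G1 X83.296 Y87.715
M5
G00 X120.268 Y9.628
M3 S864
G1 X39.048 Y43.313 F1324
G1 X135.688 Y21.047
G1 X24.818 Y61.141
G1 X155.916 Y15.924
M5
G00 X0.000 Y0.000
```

y_svg = 103.268 − y_m.

[1] S529→`#000000` (score); open run; points: 122.576,39.057 119.875,45.588 127.472,44.697 139.967,39.569 151.965,33.388 158.066,29.340 152.873,30.608

[2] S864→`#ff00ff` (cut); closed run; points: 83.296,15.553 86.913,26.955 78.847,35.788 67.164,33.219 63.547,21.817 71.613,12.984

[3] S864→`#ff00ff` (cut); open run; points: 120.268,93.640 39.048,59.955 135.688,82.221 24.818,42.127 155.916,87.344

<svg xmlns="http://www.w3.org/2000/svg" width="198.141mm" height="103.268mm" viewBox="0 0 198.141 103.268">
  <polyline points="122.576,39.057 119.875,45.588 127.472,44.697 139.967,39.569 151.965,33.388 158.066,29.340 152.873,30.608" fill="none" stroke="#000000"/>
  <polygon points="83.296,15.553 86.913,26.955 78.847,35.788 67.164,33.219 63.547,21.817 71.613,12.984" fill="none" stroke="#ff00ff"/>
  <polyline points="120.268,93.640 39.048,59.955 135.688,82.221 24.818,42.127 155.916,87.344" fill="none" stroke="#ff00ff"/>
</svg>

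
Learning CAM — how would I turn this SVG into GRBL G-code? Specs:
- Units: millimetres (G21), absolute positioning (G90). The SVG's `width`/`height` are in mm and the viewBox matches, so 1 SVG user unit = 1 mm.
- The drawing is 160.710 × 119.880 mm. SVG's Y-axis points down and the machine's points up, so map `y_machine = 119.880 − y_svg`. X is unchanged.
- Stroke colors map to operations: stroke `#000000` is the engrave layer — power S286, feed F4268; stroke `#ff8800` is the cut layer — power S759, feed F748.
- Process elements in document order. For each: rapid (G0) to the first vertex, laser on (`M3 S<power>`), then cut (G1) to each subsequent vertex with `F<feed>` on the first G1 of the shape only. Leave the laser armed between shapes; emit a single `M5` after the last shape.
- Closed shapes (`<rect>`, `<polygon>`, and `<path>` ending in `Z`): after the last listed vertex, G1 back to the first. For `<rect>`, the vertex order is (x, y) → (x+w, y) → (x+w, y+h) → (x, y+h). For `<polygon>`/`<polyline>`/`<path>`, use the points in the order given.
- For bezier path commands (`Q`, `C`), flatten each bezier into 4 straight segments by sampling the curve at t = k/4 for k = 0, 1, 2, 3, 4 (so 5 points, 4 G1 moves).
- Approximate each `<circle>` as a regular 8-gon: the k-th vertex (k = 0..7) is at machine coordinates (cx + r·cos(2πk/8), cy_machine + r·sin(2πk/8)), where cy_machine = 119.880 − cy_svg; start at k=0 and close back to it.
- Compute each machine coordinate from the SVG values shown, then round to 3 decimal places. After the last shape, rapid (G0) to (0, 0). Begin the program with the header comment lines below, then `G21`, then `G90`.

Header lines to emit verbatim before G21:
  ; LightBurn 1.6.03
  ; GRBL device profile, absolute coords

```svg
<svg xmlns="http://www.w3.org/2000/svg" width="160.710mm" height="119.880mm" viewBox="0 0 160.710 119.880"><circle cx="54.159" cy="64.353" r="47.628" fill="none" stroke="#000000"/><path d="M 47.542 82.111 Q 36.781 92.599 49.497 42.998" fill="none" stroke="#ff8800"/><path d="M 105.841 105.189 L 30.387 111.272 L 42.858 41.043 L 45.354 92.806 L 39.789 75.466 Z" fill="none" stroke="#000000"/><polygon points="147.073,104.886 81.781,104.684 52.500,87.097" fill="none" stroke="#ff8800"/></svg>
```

Since the viewBox matches the mm dimensions, user units are millimetres directly. The only transform is the Y-flip y_m = 119.880 − y_svg.

Shape 1 is a circle drawn with `<circle>`. Its stroke #000000 means engrave at S286, F4268. After flipping Y the toolpath is (101.787,55.527) → (87.837,89.205) → (54.159,103.155) → (20.481,89.205) → (6.531,55.527) → (20.481,21.849) → (54.159,7.899) → (87.837,21.849) → (101.787,55.527), returning to the start.

Shape 2 is a quadratic bezier drawn with `<path>`. Its stroke #ff8800 means cut at S759, F748. After flipping Y the toolpath is (47.542,37.769) → (43.629,36.281) → (42.650,42.303) → (44.606,55.837) → (49.497,76.882).

Shape 3 is a closed polygon drawn with `<path>`. Its stroke #000000 means engrave at S286, F4268. After flipping Y the toolpath is (105.841,14.691) → (30.387,8.608) → (42.858,78.837) → (45.354,27.074) → (39.789,44.414) → (105.841,14.691), returning to the start.

Shape 4 is a closed polygon drawn with `<polygon>`. Its stroke #ff8800 means cut at S759, F748. After flipping Y the toolpath is (147.073,14.994) → (81.781,15.196) → (52.500,32.783) → (147.073,14.994), returning to the start.

; LightBurn 1.6.03
; GRBL device profile, absolute coords
G21
G90
G0 X101.787 Y55.527
M3 S286
G1 X87.837 Y89.205 F4268
G1 X54.159 Y103.155
G1 X20.481 Y89.205
G1 X6.531 Y55.527
G1 X20.481 Y21.849
G1 X54.159 Y7.899
G1 X87.837 Y21.849
G1 X101.787 Y55.527
G0 X47.542 Y37.769
M3 S759
G1 X43.629 Y36.281 F748
G1 X42.650 Y42.303
G1 X44.606 Y55.837
G1 X49.497 Y76.882
G0 X105.841 Y14.691
M3 S286
G1 X30.387 Y8.608 F4268
G1 X42.858 Y78.837
G1 X45.354 Y27.074
G1 X39.789 Y44.414
G1 X105.841 Y14.691
G0 X147.073 Y14.994
M3 S759
G1 X81.781 Y15.196 F748
G1 X52.500 Y32.783
G1 X147.073 Y14.994
M5
G0 X0.000 Y0.000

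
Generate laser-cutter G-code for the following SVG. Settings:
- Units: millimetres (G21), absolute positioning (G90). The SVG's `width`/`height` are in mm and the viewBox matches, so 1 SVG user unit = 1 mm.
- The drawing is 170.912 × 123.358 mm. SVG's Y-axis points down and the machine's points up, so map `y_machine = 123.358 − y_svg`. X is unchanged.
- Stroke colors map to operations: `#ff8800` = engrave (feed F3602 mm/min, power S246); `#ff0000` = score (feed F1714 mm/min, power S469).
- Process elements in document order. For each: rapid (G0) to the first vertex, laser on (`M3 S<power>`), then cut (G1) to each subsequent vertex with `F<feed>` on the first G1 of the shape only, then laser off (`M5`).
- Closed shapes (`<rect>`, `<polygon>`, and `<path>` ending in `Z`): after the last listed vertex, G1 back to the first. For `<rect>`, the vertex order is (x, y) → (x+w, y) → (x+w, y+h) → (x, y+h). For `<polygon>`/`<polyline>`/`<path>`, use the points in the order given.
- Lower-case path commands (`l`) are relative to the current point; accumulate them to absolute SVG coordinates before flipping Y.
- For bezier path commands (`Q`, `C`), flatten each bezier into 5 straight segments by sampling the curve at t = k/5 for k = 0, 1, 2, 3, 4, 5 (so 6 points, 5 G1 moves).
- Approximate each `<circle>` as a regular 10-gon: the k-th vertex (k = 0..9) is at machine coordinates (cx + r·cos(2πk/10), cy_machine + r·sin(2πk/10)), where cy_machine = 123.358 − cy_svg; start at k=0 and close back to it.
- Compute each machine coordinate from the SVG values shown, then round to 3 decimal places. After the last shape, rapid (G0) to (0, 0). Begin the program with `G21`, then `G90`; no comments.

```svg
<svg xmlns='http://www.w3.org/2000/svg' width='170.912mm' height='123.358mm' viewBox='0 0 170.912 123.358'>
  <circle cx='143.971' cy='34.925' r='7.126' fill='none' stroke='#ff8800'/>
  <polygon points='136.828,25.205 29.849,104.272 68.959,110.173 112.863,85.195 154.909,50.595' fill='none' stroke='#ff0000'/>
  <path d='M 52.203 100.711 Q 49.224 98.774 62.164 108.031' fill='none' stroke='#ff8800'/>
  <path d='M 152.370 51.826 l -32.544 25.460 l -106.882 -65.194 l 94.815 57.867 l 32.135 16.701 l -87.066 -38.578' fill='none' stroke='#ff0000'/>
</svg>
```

viewBox `0 0 170.912 123.358` with mm width/height → 1 unit = 1 mm. Flip: y_m = 123.358 − y_svg.

**Shape 1** — `<circle>` circle, stroke `#ff8800` → engrave (S246, F3602). Machine vertices: (151.097,88.433) → (149.736,92.622) → (146.173,95.210) → (141.769,95.210) → (138.206,92.622) → (136.845,88.433) → (138.206,84.244) → (141.769,81.656) → (146.173,81.656) → (149.736,84.244) → (151.097,88.433). Closed: final G1 returns to the first vertex.

**Shape 2** — `<polygon>` closed polygon, stroke `#ff0000` → score (S469, F1714). Machine vertices: (136.828,98.153) → (29.849,19.086) → (68.959,13.185) → (112.863,38.163) → (154.909,72.763) → (136.828,98.153). Closed: final G1 returns to the first vertex.

**Shape 3** — `<path>` quadratic bezier, stroke `#ff8800` → engrave (S246, F3602). Control points (SVG): P0=(52.203,100.711), P1=(49.224,98.774), P2=(62.164,108.031); sampled at t=k/5. Machine vertices: (52.203,22.647) → (51.648,22.974) → (52.367,22.406) → (54.359,20.942) → (57.625,18.582) → (62.164,15.327). Open path.

**Shape 4** — `<path>` open polyline, stroke `#ff0000` → score (S469, F1714). Machine vertices: (152.370,71.532) → (119.826,46.072) → (12.944,111.266) → (107.759,53.399) → (139.894,36.698) → (52.828,75.276). Open path.

G21
G90
G0 X151.097 Y88.433
M3 S246
G1 X149.736 Y92.622 F3602
G1 X146.173 Y95.210
G1 X141.769 Y95.210
G1 X138.206 Y92.622
G1 X136.845 Y88.433
G1 X138.206 Y84.244
G1 X141.769 Y81.656
G1 X146.173 Y81.656
G1 X149.736 Y84.244
G1 X151.097 Y88.433
M5
G0 X136.828 Y98.153
M3 S469
G1 X29.849 Y19.086 F1714
G1 X68.959 Y13.185
G1 X112.863 Y38.163
G1 X154.909 Y72.763
G1 X136.828 Y98.153
M5
G0 X52.203 Y22.647
M3 S246
G1 X51.648 Y22.974 F3602
G1 X52.367 Y22.406
G1 X54.359 Y20.942
G1 X57.625 Y18.582
G1 X62.164 Y15.327
M5
G0 X152.370 Y71.532
M3 S469
G1 X119.826 Y46.072 F1714
G1 X12.944 Y111.266
G1 X107.759 Y53.399
G1 X139.894 Y36.698
G1 X52.828 Y75.276
M5
G0 X0.000 Y0.000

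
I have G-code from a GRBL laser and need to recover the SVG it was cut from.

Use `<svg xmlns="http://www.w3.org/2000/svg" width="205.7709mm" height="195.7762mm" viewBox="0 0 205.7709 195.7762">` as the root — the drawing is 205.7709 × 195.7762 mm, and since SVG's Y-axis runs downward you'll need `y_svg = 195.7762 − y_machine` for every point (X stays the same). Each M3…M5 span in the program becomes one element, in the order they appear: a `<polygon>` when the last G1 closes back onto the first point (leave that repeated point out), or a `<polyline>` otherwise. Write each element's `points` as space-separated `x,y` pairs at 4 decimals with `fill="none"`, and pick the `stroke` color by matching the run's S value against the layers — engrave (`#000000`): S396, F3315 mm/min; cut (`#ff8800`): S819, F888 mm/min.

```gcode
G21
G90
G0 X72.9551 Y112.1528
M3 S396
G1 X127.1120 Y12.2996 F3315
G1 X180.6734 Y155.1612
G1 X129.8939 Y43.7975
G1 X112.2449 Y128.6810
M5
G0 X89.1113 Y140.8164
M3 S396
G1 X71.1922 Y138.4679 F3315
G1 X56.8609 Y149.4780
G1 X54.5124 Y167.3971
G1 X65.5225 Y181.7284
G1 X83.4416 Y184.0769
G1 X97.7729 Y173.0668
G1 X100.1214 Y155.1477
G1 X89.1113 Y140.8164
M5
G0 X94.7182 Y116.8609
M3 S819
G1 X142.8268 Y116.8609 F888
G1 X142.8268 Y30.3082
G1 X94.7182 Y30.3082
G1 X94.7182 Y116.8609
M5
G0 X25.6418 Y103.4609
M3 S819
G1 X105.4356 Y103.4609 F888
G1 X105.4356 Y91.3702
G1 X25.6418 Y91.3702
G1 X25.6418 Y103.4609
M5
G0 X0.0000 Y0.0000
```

y_svg = 195.7762 − y_m.

[1] S396→`#000000` (engrave); open run; points: 72.9551,83.6234 127.1120,183.4766 180.6734,40.6150 129.8939,151.9787 112.2449,67.0952

[2] S396→`#000000` (engrave); closed run; points: 89.1113,54.9598 71.1922,57.3083 56.8609,46.2982 54.5124,28.3791 65.5225,14.0478 83.4416,11.6993 97.7729,22.7094 100.1214,40.6285

[3] S819→`#ff8800` (cut); closed run; points: 94.7182,78.9153 142.8268,78.9153 142.8268,165.4680 94.7182,165.4680

[4] S819→`#ff8800` (cut); closed run; points: 25.6418,92.3153 105.4356,92.3153 105.4356,104.4060 25.6418,104.4060

<svg xmlns="http://www.w3.org/2000/svg" width="205.7709mm" height="195.7762mm" viewBox="0 0 205.7709 195.7762">
  <polyline points="72.9551,83.6234 127.1120,183.4766 180.6734,40.6150 129.8939,151.9787 112.2449,67.0952" fill="none" stroke="#000000"/>
  <polygon points="89.1113,54.9598 71.1922,57.3083 56.8609,46.2982 54.5124,28.3791 65.5225,14.0478 83.4416,11.6993 97.7729,22.7094 100.1214,40.6285" fill="none" stroke="#000000"/>
  <polygon points="94.7182,78.9153 142.8268,78.9153 142.8268,165.4680 94.7182,165.4680" fill="none" stroke="#ff8800"/>
  <polygon points="25.6418,92.3153 105.4356,92.3153 105.4356,104.4060 25.6418,104.4060" fill="none" stroke="#ff8800"/>
</svg>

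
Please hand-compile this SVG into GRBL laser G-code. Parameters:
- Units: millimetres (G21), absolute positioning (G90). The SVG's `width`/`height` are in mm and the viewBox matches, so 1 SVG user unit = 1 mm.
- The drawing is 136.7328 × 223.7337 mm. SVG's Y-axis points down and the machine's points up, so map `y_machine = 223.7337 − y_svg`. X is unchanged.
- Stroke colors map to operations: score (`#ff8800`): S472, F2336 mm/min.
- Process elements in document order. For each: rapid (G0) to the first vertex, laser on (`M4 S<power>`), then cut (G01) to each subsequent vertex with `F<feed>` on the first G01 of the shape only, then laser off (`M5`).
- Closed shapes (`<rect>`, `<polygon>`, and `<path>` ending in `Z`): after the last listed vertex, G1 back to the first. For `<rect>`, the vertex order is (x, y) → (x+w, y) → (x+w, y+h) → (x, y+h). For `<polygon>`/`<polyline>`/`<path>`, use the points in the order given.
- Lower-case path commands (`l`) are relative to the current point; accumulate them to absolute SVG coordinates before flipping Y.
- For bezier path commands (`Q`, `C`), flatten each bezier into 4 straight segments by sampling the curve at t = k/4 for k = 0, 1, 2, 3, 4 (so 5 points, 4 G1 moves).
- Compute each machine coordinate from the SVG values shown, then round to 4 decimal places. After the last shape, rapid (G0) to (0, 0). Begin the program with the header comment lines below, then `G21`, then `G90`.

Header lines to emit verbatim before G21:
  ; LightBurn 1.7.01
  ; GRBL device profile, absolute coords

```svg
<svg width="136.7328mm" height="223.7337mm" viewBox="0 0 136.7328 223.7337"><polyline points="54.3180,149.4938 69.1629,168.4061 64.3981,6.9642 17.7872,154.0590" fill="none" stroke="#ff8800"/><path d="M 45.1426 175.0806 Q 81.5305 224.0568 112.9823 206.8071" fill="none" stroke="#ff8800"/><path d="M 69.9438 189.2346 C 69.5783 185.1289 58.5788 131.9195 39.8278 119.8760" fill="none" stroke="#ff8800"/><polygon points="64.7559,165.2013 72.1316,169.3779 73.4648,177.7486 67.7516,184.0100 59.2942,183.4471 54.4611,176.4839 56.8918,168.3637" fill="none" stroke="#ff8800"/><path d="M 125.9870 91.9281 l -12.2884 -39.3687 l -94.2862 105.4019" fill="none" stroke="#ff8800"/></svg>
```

; LightBurn 1.7.01
; GRBL device profile, absolute coords
G21
G90
G0 X54.3180 Y74.2399
M4 S472
G01 X69.1629 Y55.3276 F2336
G01 X64.3981 Y216.7695
G01 X17.7872 Y69.6747
M5
G0 X45.1426 Y48.6531
M4 S472
G01 X63.0280 Y28.3041 F2336
G01 X80.2965 Y16.2334
G01 X96.9479 Y12.4409
G01 X112.9823 Y16.9266
M5
G0 X69.9438 Y34.4991
M4 S472
G01 X67.7208 Y45.3749 F2336
G01 X61.7804 Y66.2017
G01 X52.3926 Y88.5169
G01 X39.8278 Y103.8577
M5
G0 X64.7559 Y58.5324
M4 S472
G01 X72.1316 Y54.3558 F2336
G01 X73.4648 Y45.9851
G01 X67.7516 Y39.7237
G01 X59.2942 Y40.2866
G01 X54.4611 Y47.2498
G01 X56.8918 Y55.3700
G01 X64.7559 Y58.5324
M5
G0 X125.9870 Y131.8056
M4 S472
G01 X113.6986 Y171.1743 F2336
G01 X19.4124 Y65.7724
M5
G0 X0.0000 Y0.0000

viewBox `0 0 136.7328 223.7337` with mm width/height → 1 unit = 1 mm. Flip: y_m = 223.7337 − y_svg.

**Shape 1** — `<polyline>` open polyline, stroke `#ff8800` → score (S472, F2336). Machine vertices: (54.3180,74.2399) → (69.1629,55.3276) → (64.3981,216.7695) → (17.7872,69.6747). Open path.

**Shape 2** — `<path>` quadratic bezier, stroke `#ff8800` → score (S472, F2336). Control points (SVG): P0=(45.1426,175.0806), P1=(81.5305,224.0568), P2=(112.9823,206.8071); sampled at t=k/4. Machine vertices: (45.1426,48.6531) → (63.0280,28.3041) → (80.2965,16.2334) → (96.9479,12.4409) → (112.9823,16.9266). Open path.

**Shape 3** — `<path>` cubic bezier, stroke `#ff8800` → score (S472, F2336). Control points (SVG): P0=(69.9438,189.2346), P1=(69.5783,185.1289), P2=(58.5788,131.9195), P3=(39.8278,119.8760); sampled at t=k/4. Machine vertices: (69.9438,34.4991) → (67.7208,45.3749) → (61.7804,66.2017) → (52.3926,88.5169) → (39.8278,103.8577). Open path.

**Shape 4** — `<polygon>` regular polygon, stroke `#ff8800` → score (S472, F2336). Machine vertices: (64.7559,58.5324) → (72.1316,54.3558) → (73.4648,45.9851) → (67.7516,39.7237) → (59.2942,40.2866) → (54.4611,47.2498) → (56.8918,55.3700) → (64.7559,58.5324). Closed: final G1 returns to the first vertex.

**Shape 5** — `<path>` open polyline, stroke `#ff8800` → score (S472, F2336). Machine vertices: (125.9870,131.8056) → (113.6986,171.1743) → (19.4124,65.7724). Open path.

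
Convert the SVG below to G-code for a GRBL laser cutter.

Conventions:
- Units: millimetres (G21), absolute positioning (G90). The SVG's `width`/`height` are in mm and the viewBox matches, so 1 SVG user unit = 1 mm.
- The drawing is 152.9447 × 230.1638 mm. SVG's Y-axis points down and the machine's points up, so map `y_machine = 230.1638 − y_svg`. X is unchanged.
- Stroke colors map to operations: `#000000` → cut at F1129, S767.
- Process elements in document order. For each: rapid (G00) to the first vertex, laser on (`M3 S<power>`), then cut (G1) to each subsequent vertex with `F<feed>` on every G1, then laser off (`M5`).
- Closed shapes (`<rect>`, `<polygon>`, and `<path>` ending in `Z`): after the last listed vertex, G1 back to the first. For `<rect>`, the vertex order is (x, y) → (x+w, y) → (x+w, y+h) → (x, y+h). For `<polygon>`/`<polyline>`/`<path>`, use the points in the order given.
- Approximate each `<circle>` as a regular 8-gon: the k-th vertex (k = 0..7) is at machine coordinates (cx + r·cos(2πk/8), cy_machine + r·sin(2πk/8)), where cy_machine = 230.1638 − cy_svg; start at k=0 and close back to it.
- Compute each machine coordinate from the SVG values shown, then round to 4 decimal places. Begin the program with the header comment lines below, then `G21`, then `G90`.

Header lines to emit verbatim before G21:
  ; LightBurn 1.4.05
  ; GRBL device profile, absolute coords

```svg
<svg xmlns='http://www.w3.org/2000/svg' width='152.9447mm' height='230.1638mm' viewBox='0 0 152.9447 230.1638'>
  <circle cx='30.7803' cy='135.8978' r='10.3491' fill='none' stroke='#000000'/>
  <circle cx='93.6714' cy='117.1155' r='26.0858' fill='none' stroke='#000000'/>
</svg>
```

viewBox `0 0 152.9447 230.1638` with mm width/height → 1 unit = 1 mm. Flip: y_m = 230.1638 − y_svg.

**Shape 1** — `<circle>` circle, stroke `#000000` → cut (S767, F1129). Machine vertices: (41.1294,94.2660) → (38.0982,101.5839) → (30.7803,104.6151) → (23.4624,101.5839) → (20.4312,94.2660) → (23.4624,86.9481) → (30.7803,83.9169) → (38.0982,86.9481) → (41.1294,94.2660). Closed: final G1 returns to the first vertex.

**Shape 2** — `<circle>` circle, stroke `#000000` → cut (S767, F1129). Machine vertices: (119.7572,113.0483) → (112.1168,131.4937) → (93.6714,139.1341) → (75.2260,131.4937) → (67.5856,113.0483) → (75.2260,94.6029) → (93.6714,86.9625) → (112.1168,94.6029) → (119.7572,113.0483). Closed: final G1 returns to the first vertex.

; LightBurn 1.4.05
; GRBL device profile, absolute coords
G21
G90
G00 X41.1294 Y94.2660
M3 S767
G1 X38.0982 Y101.5839 F1129
G1 X30.7803 Y104.6151 F1129
G1 X23.4624 Y101.5839 F1129
G1 X20.4312 Y94.2660 F1129
G1 X23.4624 Y86.9481 F1129
G1 X30.7803 Y83.9169 F1129
G1 X38.0982 Y86.9481 F1129
G1 X41.1294 Y94.2660 F1129
M5
G00 X119.7572 Y113.0483
M3 S767
G1 X112.1168 Y131.4937 F1129
G1 X93.6714 Y139.1341 F1129
G1 X75.2260 Y131.4937 F1129
G1 X67.5856 Y113.0483 F1129
G1 X75.2260 Y94.6029 F1129
G1 X93.6714 Y86.9625 F1129
G1 X112.1168 Y94.6029 F1129
G1 X119.7572 Y113.0483 F1129
M5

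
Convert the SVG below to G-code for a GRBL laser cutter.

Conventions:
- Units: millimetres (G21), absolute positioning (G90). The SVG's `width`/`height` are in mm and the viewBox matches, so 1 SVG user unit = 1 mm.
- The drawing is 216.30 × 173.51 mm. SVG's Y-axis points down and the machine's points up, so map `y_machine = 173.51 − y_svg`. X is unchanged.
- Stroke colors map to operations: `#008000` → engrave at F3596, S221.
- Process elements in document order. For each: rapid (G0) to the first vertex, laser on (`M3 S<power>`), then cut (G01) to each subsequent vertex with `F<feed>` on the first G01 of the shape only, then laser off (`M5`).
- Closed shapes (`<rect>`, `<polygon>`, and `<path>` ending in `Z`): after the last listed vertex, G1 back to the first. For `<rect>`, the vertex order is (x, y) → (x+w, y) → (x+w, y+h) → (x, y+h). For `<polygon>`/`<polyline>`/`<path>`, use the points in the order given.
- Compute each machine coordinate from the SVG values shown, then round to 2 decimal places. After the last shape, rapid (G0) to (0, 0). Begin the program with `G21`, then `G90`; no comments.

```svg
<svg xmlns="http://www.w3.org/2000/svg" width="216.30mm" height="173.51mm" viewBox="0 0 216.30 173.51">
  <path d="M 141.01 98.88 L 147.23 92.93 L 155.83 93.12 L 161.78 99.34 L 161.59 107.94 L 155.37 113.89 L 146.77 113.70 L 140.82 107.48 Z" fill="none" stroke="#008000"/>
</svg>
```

1 u = 1 mm; y_m = 173.51 − y.

[1] `<path>` regular polygon, #008000→engrave S221 F3596: (141.01,74.63) → (147.23,80.58) → (155.83,80.39) → (161.78,74.17) → (161.59,65.57) → (155.37,59.62) → (146.77,59.81) → (140.82,66.03) → (141.01,74.63) (closed)

G21
G90
G0 X141.01 Y74.63
M3 S221
G01 X147.23 Y80.58 F3596
G01 X155.83 Y80.39
G01 X161.78 Y74.17
G01 X161.59 Y65.57
G01 X155.37 Y59.62
G01 X146.77 Y59.81
G01 X140.82 Y66.03
G01 X141.01 Y74.63
M5
G0 X0.00 Y0.00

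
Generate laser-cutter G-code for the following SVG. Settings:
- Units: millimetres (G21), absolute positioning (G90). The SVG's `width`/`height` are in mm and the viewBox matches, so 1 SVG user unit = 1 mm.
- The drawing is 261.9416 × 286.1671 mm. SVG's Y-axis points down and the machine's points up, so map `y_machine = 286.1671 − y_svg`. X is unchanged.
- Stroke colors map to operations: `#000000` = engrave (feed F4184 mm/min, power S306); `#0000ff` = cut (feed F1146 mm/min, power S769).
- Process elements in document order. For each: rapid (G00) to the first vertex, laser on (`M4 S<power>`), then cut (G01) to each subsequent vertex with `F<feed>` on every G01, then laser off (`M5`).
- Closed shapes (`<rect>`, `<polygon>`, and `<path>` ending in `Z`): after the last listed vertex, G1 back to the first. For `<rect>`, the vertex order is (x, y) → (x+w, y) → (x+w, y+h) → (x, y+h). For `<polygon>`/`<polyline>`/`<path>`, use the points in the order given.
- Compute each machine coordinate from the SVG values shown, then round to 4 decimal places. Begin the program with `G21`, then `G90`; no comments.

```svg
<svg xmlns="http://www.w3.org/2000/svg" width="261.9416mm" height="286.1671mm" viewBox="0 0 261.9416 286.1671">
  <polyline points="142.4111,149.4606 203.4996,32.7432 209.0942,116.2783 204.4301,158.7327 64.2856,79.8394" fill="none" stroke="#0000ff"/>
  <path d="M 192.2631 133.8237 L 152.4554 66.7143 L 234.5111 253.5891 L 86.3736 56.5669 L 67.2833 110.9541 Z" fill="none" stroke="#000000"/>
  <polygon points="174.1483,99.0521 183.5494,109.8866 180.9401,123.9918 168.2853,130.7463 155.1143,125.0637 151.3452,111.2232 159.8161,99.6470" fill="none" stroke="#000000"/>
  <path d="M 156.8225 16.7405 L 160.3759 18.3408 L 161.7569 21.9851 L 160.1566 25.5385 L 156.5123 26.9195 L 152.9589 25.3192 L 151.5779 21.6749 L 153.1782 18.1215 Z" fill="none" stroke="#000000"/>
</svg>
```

G21
G90
G00 X142.4111 Y136.7065
M4 S769
G01 X203.4996 Y253.4239 F1146
G01 X209.0942 Y169.8888 F1146
G01 X204.4301 Y127.4344 F1146
G01 X64.2856 Y206.3277 F1146
M5
G00 X192.2631 Y152.3434
M4 S306
G01 X152.4554 Y219.4528 F4184
G01 X234.5111 Y32.5780 F4184
G01 X86.3736 Y229.6002 F4184
G01 X67.2833 Y175.2130 F4184
G01 X192.2631 Y152.3434 F4184
M5
G00 X174.1483 Y187.1150
M4 S306
G01 X183.5494 Y176.2805 F4184
G01 X180.9401 Y162.1753 F4184
G01 X168.2853 Y155.4208 F4184
G01 X155.1143 Y161.1034 F4184
G01 X151.3452 Y174.9439 F4184
G01 X159.8161 Y186.5201 F4184
G01 X174.1483 Y187.1150 F4184
M5
G00 X156.8225 Y269.4266
M4 S306
G01 X160.3759 Y267.8263 F4184
G01 X161.7569 Y264.1820 F4184
G01 X160.1566 Y260.6286 F4184
G01 X156.5123 Y259.2476 F4184
G01 X152.9589 Y260.8479 F4184
G01 X151.5779 Y264.4922 F4184
G01 X153.1782 Y268.0456 F4184
G01 X156.8225 Y269.4266 F4184
M5

viewBox `0 0 261.9416 286.1671` with mm width/height → 1 unit = 1 mm. Flip: y_m = 286.1671 − y_svg.

**Shape 1** — `<polyline>` open polyline, stroke `#0000ff` → cut (S769, F1146). Machine vertices: (142.4111,136.7065) → (203.4996,253.4239) → (209.0942,169.8888) → (204.4301,127.4344) → (64.2856,206.3277). Open path.

**Shape 2** — `<path>` closed polygon, stroke `#000000` → engrave (S306, F4184). Machine vertices: (192.2631,152.3434) → (152.4554,219.4528) → (234.5111,32.5780) → (86.3736,229.6002) → (67.2833,175.2130) → (192.2631,152.3434). Closed: final G1 returns to the first vertex.

**Shape 3** — `<polygon>` regular polygon, stroke `#000000` → engrave (S306, F4184). Machine vertices: (174.1483,187.1150) → (183.5494,176.2805) → (180.9401,162.1753) → (168.2853,155.4208) → (155.1143,161.1034) → (151.3452,174.9439) → (159.8161,186.5201) → (174.1483,187.1150). Closed: final G1 returns to the first vertex.

**Shape 4** — `<path>` regular polygon, stroke `#000000` → engrave (S306, F4184). Machine vertices: (156.8225,269.4266) → (160.3759,267.8263) → (161.7569,264.1820) → (160.1566,260.6286) → (156.5123,259.2476) → (152.9589,260.8479) → (151.5779,264.4922) → (153.1782,268.0456) → (156.8225,269.4266). Closed: final G1 returns to the first vertex.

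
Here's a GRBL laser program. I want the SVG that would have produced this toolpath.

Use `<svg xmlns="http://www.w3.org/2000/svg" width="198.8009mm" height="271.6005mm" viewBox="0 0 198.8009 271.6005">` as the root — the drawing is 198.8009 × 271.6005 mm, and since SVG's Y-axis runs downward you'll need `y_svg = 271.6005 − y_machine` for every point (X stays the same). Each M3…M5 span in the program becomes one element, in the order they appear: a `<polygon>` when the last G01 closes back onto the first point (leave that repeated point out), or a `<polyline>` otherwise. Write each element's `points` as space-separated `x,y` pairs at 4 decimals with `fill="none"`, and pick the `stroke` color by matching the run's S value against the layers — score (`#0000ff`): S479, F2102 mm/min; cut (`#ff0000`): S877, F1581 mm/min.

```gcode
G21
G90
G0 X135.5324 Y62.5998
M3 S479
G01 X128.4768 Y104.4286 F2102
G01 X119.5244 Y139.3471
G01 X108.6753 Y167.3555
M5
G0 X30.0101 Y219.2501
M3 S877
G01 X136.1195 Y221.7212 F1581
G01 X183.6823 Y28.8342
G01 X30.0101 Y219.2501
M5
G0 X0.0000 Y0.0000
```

<svg xmlns="http://www.w3.org/2000/svg" width="198.8009mm" height="271.6005mm" viewBox="0 0 198.8009 271.6005">
  <polyline points="135.5324,209.0007 128.4768,167.1719 119.5244,132.2534 108.6753,104.2450" fill="none" stroke="#0000ff"/>
  <polygon points="30.0101,52.3504 136.1195,49.8793 183.6823,242.7663" fill="none" stroke="#ff0000"/>
</svg>

y_svg = 271.6005 − y_m.

[1] S479→`#0000ff` (score); open run; points: 135.5324,209.0007 128.4768,167.1719 119.5244,132.2534 108.6753,104.2450

[2] S877→`#ff0000` (cut); closed run; points: 30.0101,52.3504 136.1195,49.8793 183.6823,242.7663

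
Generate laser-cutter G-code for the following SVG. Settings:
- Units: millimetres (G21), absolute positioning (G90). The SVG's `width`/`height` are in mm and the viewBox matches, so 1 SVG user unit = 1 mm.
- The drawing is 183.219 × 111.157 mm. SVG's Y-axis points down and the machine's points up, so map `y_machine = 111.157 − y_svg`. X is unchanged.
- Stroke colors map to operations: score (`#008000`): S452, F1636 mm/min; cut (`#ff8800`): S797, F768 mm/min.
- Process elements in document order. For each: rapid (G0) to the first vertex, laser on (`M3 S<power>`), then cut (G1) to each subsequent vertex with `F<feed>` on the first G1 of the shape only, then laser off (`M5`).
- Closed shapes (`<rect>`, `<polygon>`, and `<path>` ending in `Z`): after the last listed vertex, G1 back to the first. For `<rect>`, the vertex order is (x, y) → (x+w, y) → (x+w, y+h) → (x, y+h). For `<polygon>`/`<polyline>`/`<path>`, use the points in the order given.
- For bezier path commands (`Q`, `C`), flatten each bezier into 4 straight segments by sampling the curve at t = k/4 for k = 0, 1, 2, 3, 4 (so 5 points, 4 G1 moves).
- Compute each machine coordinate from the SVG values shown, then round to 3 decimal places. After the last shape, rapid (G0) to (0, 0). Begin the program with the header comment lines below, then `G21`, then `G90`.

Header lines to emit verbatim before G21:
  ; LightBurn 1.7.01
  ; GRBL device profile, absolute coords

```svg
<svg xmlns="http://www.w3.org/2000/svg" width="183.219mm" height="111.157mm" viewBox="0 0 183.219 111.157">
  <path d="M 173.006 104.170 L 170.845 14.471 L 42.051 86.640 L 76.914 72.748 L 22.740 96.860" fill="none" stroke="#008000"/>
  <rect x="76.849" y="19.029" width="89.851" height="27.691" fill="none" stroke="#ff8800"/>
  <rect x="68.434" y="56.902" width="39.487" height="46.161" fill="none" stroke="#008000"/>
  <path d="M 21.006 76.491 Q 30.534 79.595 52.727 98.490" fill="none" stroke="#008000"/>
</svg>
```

; LightBurn 1.7.01
; GRBL device profile, absolute coords
G21
G90
G0 X173.006 Y6.987
M3 S452
G1 X170.845 Y96.686 F1636
G1 X42.051 Y24.517
G1 X76.914 Y38.409
G1 X22.740 Y14.297
M5
G0 X76.849 Y92.128
M3 S797
G1 X166.700 Y92.128 F768
G1 X166.700 Y64.437
G1 X76.849 Y64.437
G1 X76.849 Y92.128
M5
G0 X68.434 Y54.255
M3 S452
G1 X107.921 Y54.255 F1636
G1 X107.921 Y8.094
G1 X68.434 Y8.094
G1 X68.434 Y54.255
M5
G0 X21.006 Y34.666
M3 S452
G1 X26.562 Y32.127 F1636
G1 X33.700 Y27.614
G1 X42.422 Y21.128
G1 X52.727 Y12.667
M5
G0 X0.000 Y0.000

viewBox `0 0 183.219 111.157` with mm width/height → 1 unit = 1 mm. Flip: y_m = 111.157 − y_svg.

**Shape 1** — `<path>` open polyline, stroke `#008000` → score (S452, F1636). Machine vertices: (173.006,6.987) → (170.845,96.686) → (42.051,24.517) → (76.914,38.409) → (22.740,14.297). Open path.

**Shape 2** — `<rect>` rectangle, stroke `#ff8800` → cut (S797, F768). Machine vertices: (76.849,92.128) → (166.700,92.128) → (166.700,64.437) → (76.849,64.437) → (76.849,92.128). Closed: final G1 returns to the first vertex.

**Shape 3** — `<rect>` rectangle, stroke `#008000` → score (S452, F1636). Machine vertices: (68.434,54.255) → (107.921,54.255) → (107.921,8.094) → (68.434,8.094) → (68.434,54.255). Closed: final G1 returns to the first vertex.

**Shape 4** — `<path>` quadratic bezier, stroke `#008000` → score (S452, F1636). Control points (SVG): P0=(21.006,76.491), P1=(30.534,79.595), P2=(52.727,98.490); sampled at t=k/4. Machine vertices: (21.006,34.666) → (26.562,32.127) → (33.700,27.614) → (42.422,21.128) → (52.727,12.667). Open path.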